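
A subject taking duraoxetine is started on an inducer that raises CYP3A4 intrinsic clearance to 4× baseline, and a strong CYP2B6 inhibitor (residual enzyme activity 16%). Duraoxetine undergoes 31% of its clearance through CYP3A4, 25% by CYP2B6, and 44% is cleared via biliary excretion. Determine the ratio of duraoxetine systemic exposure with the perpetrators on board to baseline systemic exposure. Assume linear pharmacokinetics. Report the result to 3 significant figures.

CYP3A4: 0.31 × 4 = 1.24
CYP2B6: 0.25 × 0.16 = 0.04
Other: 0.44 (unchanged)
Relative clearance = 1.24 + 0.04 + 0.44 = 1.72.
Systemic exposure ∝ 1/CL: fold-change = 1 / 1.72 = 0.581.

0.581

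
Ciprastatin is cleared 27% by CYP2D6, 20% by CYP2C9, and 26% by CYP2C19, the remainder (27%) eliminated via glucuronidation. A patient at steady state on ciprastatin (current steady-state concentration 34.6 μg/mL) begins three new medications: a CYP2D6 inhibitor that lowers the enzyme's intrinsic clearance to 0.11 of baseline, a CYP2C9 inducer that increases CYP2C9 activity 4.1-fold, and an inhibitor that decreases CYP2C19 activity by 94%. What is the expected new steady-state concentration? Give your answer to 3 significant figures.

30.5 μg/mL

CYP2D6: 0.27 × 0.11 = 0.0297
CYP2C9: 0.2 × 4.1 = 0.82
CYP2C19: 0.26 × 0.06 = 0.0156
Other: 0.27 (unchanged)
CL_new/CL_old = 0.0297 + 0.82 + 0.0156 + 0.27 = 1.1353.
New steady-state concentration = 34.6 / 1.1353 = 30.5 μg/mL (concentration scales inversely with clearance).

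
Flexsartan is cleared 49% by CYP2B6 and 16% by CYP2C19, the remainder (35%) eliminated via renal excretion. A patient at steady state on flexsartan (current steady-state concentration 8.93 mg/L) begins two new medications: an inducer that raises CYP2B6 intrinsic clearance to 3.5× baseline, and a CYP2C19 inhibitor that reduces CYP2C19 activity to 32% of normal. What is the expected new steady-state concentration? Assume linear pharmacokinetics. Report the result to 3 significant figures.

CYP2B6: 0.49 × 3.5 = 1.715
CYP2C19: 0.16 × 0.32 = 0.0512
Other: 0.35 (unchanged)
CL_new/CL_old = 1.715 + 0.0512 + 0.35 = 2.1162.
Dividing the baseline by the relative clearance: 8.93 / 2.1162 = 4.22 mg/L.

4.22 mg/L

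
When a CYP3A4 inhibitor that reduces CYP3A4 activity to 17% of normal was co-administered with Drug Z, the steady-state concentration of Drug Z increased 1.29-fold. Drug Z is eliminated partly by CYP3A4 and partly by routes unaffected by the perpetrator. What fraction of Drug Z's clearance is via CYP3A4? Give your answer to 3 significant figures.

Let x = fm,CYP3A4. Because steady-state concentration ∝ 1/CL, relative clearance fell to 1/1.29 = 0.7752.
Only the CYP3A4 route changed, so 0.7752 = x·0.17 + (1 − x), giving x = 0.271.

0.271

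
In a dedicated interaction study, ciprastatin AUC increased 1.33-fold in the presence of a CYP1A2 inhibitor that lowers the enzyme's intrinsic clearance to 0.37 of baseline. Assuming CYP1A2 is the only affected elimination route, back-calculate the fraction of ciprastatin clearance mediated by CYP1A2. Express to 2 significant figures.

CL'/CL = 1 / 1.33 = 0.7519
0.37·fm + (1 − fm) = 0.7519
fm = (0.7519 − 1) / (0.37 − 1) = 0.39

0.39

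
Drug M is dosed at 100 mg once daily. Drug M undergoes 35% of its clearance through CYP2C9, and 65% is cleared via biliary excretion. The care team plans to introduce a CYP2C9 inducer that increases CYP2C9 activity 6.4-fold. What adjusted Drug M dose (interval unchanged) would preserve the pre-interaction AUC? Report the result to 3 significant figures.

289 mg

CYP2C9: 0.35 × 6.4 = 2.24
Other: 0.65 (unchanged)
New clearance relative to baseline: 2.24 + 0.65 = 2.89.
Css,avg = (dose rate)/CL, so holding Css fixed requires dose ∝ CL: 100 × 2.89 = 289 mg.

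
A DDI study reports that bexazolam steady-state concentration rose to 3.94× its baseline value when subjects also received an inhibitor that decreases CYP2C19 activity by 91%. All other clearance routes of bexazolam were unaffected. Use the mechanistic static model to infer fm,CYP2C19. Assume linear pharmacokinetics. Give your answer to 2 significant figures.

Let x = fm,CYP2C19. Because steady-state concentration ∝ 1/CL, relative clearance fell to 1/3.94 = 0.2538.
Setting x·0.09 + (1 − x) = 0.2538 and solving: x = (0.2538 − 1)/(0.09 − 1) = 0.82.

0.82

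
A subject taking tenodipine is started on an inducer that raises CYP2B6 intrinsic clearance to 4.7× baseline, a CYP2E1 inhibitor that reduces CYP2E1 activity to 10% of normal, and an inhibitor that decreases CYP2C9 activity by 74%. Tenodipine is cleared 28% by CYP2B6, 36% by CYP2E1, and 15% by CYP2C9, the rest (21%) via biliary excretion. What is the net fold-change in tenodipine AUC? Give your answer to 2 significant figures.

0.62

The CYP2B6 pathway (28% of clearance) is boosted to 4.7× activity: 0.28 × 4.7 = 1.316.
The CYP2E1 pathway (36% of clearance) is reduced to 0.1× activity: 0.36 × 0.1 = 0.036.
The CYP2C9 pathway (15% of clearance) falls to 0.26× activity: 0.15 × 0.26 = 0.039.
The remaining 21% of clearance is unaffected.
CL_new/CL_old = 1.316 + 0.036 + 0.039 + 0.21 = 1.601.
AUC ∝ 1/CL: fold-change = 1 / 1.601 = 0.62.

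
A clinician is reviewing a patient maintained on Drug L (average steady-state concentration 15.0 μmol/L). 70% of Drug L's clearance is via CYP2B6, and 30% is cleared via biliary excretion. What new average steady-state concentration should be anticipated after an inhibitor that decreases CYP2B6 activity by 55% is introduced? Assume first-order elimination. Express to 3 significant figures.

24.4 μmol/L

The CYP2B6 pathway (70% of clearance) is reduced to 0.45× activity: 0.7 × 0.45 = 0.315.
The remaining 30% of clearance is unaffected.
New clearance relative to baseline: 0.315 + 0.3 = 0.615.
New average steady-state concentration = baseline ÷ relative clearance = 15.0 / 0.615 = 24.4 μmol/L.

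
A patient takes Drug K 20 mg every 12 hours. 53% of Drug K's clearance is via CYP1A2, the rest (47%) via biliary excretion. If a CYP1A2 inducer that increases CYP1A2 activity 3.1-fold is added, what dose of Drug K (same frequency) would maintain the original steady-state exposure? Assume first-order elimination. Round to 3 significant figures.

The CYP1A2 pathway (53% of clearance) is boosted to 3.1× activity: 0.53 × 3.1 = 1.643.
The remaining 47% of clearance is unaffected.
New clearance relative to baseline: 1.643 + 0.47 = 2.113.
To maintain the same steady-state level, dose must scale with clearance: new dose = 20 × 2.113 = 42.3 mg.

42.3 mg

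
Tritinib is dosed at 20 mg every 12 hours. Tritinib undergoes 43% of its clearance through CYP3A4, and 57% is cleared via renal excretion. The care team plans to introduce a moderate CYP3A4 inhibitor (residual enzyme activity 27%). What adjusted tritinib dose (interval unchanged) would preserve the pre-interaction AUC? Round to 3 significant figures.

The CYP3A4 pathway (43% of clearance) falls to 0.27× activity: 0.43 × 0.27 = 0.1161.
The remaining 57% of clearance is unaffected.
Relative clearance = 0.1161 + 0.57 = 0.6861.
Exposure is unchanged when dose changes in proportion to clearance. New dose = 20 mg × 0.6861 = 13.7 mg.

13.7 mg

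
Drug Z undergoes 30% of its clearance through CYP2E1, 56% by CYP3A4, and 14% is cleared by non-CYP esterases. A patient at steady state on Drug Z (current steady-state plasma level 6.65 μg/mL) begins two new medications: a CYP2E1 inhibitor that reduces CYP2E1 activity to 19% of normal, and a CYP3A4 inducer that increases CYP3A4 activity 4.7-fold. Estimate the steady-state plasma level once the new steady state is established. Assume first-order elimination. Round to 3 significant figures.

The CYP2E1 pathway (30% of clearance) is reduced to 0.19× activity: 0.3 × 0.19 = 0.057.
The CYP3A4 pathway (56% of clearance) rises to 4.7× activity: 0.56 × 4.7 = 2.632.
The remaining 14% of clearance is unaffected.
CL_new/CL_old = 0.057 + 2.632 + 0.14 = 2.829.
New steady-state plasma level = 6.65 / 2.829 = 2.35 μg/mL (concentration scales inversely with clearance).

2.35 μg/mL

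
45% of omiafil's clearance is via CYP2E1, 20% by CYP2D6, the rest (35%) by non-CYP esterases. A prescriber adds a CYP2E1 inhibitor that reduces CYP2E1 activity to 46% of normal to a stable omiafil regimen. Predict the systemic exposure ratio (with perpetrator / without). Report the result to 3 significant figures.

The CYP2E1 pathway (45% of clearance) drops to 0.46× activity: 0.45 × 0.46 = 0.207.
CYP2D6 (20%) and the residual 35% are unaffected.
Relative clearance = 0.207 + 0.2 + 0.35 = 0.757.
Since systemic exposure ∝ 1/CL, the ratio is 1 / 0.757 = 1.32.

1.32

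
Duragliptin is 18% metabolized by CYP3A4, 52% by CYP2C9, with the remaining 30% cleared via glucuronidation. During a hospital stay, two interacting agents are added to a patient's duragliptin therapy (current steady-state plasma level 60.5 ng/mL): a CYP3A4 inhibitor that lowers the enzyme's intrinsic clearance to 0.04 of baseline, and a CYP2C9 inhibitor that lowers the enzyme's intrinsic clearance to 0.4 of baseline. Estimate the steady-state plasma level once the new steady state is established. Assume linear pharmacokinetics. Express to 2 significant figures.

The CYP3A4 pathway (18% of clearance) is reduced to 0.04× activity: 0.18 × 0.04 = 0.0072.
The CYP2C9 pathway (52% of clearance) falls to 0.4× activity: 0.52 × 0.4 = 0.208.
The remaining 30% of clearance is unaffected.
CL_new/CL_old = 0.0072 + 0.208 + 0.3 = 0.5152.
Steady-state plasma level ∝ 1/CL: new value = 60.5 / 0.5152 = 1.2 × 10² ng/mL.

1.2 × 10² ng/mL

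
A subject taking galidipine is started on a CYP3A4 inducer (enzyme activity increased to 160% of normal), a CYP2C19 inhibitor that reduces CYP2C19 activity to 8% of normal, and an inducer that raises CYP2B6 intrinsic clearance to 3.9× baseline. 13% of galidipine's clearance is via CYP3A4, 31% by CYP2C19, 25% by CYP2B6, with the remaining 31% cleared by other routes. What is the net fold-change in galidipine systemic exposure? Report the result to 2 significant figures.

0.66

The CYP3A4 pathway (13% of clearance) increases to 1.6× activity: 0.13 × 1.6 = 0.208.
The CYP2C19 pathway (31% of clearance) falls to 0.08× activity: 0.31 × 0.08 = 0.0248.
The CYP2B6 pathway (25% of clearance) rises to 3.9× activity: 0.25 × 3.9 = 0.975.
Non-CYP routes (31%) are unchanged.
New clearance relative to baseline: 0.208 + 0.0248 + 0.975 + 0.31 = 1.5178.
Net systemic exposure ratio = 1 / 1.5178 = 0.66.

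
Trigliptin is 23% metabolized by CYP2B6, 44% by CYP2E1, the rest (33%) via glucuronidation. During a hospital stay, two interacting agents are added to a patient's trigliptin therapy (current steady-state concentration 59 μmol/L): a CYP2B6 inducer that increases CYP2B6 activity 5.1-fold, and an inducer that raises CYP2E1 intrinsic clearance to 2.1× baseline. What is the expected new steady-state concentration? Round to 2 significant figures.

The CYP2B6 pathway (23% of clearance) is boosted to 5.1× activity: 0.23 × 5.1 = 1.173.
The CYP2E1 pathway (44% of clearance) is boosted to 2.1× activity: 0.44 × 2.1 = 0.924.
Non-CYP routes (33%) are unchanged.
New clearance relative to baseline: 1.173 + 0.924 + 0.33 = 2.427.
New steady-state concentration = 59 / 2.427 = 24 μmol/L (concentration scales inversely with clearance).

24 μmol/L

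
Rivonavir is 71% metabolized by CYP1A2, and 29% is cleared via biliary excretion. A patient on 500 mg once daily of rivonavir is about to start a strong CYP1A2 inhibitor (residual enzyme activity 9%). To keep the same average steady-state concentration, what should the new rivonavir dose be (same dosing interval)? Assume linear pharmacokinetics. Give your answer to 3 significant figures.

CYP1A2: 0.71 × 0.09 = 0.0639
Other: 0.29 (unchanged)
New clearance relative to baseline: 0.0639 + 0.29 = 0.3539.
Exposure is unchanged when dose changes in proportion to clearance. New dose = 500 mg × 0.3539 = 177 mg.

177 mg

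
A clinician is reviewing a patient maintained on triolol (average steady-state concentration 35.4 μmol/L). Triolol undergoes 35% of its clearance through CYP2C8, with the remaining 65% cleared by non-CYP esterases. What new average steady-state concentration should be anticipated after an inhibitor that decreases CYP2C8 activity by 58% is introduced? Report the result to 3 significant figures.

44.4 μmol/L

The CYP2C8 pathway (35% of clearance) falls to 0.42× activity: 0.35 × 0.42 = 0.147.
The remaining 65% of clearance is unaffected.
New clearance relative to baseline: 0.147 + 0.65 = 0.797.
Average steady-state concentration ∝ 1/CL, so new value = 35.4 / 0.797 = 44.4 μmol/L.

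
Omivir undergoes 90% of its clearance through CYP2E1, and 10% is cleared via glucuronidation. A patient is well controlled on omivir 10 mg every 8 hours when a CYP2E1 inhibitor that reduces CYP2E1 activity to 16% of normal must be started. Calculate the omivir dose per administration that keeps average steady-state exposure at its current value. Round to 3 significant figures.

2.44 mg

The CYP2E1 pathway (90% of clearance) falls to 0.16× activity: 0.9 × 0.16 = 0.144.
Non-CYP routes (10%) are unchanged.
Relative clearance = 0.144 + 0.1 = 0.244.
Css,avg = (dose rate)/CL, so holding Css fixed requires dose ∝ CL: 10 × 0.244 = 2.44 mg.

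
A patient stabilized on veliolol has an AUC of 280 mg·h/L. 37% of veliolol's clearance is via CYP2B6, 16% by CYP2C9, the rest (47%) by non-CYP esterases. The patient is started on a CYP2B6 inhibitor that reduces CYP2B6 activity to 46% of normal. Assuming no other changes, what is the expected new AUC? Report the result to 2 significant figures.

3.5 × 10² mg·h/L

CYP2B6: 0.37 × 0.46 = 0.1702
CYP2C9: 0.16 (unchanged)
Other: 0.47 (unchanged)
New clearance relative to baseline: 0.1702 + 0.16 + 0.47 = 0.8002.
New AUC = baseline ÷ relative clearance = 280 / 0.8002 = 3.5 × 10² mg·h/L.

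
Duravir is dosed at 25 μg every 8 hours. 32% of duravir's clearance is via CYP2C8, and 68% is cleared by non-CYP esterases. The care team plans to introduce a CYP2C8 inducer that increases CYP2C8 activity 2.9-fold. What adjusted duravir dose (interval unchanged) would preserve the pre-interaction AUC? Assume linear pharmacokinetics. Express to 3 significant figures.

CYP2C8: 0.32 × 2.9 = 0.928
Other: 0.68 (unchanged)
Relative clearance = 0.928 + 0.68 = 1.608.
Exposure is unchanged when dose changes in proportion to clearance. New dose = 25 μg × 1.608 = 40.2 μg.

40.2 μg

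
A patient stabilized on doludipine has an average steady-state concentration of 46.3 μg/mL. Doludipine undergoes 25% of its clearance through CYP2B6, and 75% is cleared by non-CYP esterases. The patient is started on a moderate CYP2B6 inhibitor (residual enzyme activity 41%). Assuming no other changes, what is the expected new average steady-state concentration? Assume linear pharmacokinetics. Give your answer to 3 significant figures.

CYP2B6: 0.25 × 0.41 = 0.1025
Other: 0.75 (unchanged)
New clearance relative to baseline: 0.1025 + 0.75 = 0.8525.
With dosing unchanged, average steady-state concentration scales as 1/CL: 46.3 / 0.8525 = 54.3 μg/mL.

54.3 μg/mL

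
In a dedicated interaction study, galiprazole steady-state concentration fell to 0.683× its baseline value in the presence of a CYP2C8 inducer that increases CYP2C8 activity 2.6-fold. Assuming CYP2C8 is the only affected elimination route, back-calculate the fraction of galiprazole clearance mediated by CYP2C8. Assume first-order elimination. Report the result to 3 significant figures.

Call the CYP2C8 fraction fm. After the interaction, CL_new/CL_old = fm × 2.6 + (1 − fm).
Steady-state concentration ratio = 1 / (new CL fraction), so new CL fraction = 1 / 0.683 = 1.464.
fm × 2.6 + 1 − fm = 1.464  ⇒  fm × (2.6 − 1) = 0.4641  ⇒  fm = 0.290.

0.290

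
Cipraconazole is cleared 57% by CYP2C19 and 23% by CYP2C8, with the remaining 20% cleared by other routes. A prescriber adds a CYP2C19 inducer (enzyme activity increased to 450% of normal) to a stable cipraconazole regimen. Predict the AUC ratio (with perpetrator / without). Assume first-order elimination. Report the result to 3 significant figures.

0.334

The CYP2C19 pathway (57% of clearance) rises to 4.5× activity: 0.57 × 4.5 = 2.565.
CYP2C8 (23%) and the residual 20% are unaffected.
New clearance relative to baseline: 2.565 + 0.23 + 0.2 = 2.995.
AUC ratio = CL_old/CL_new = 1 / 2.995 = 0.334.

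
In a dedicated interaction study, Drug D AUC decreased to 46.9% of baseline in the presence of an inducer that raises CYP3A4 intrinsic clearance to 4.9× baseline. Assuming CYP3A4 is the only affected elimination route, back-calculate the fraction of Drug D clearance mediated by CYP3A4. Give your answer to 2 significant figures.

0.29

Let x = fm,CYP3A4. Because AUC ∝ 1/CL, relative clearance rose to 1/0.469 = 2.132.
Setting x·4.9 + (1 − x) = 2.132 and solving: x = (2.132 − 1)/(4.9 − 1) = 0.29.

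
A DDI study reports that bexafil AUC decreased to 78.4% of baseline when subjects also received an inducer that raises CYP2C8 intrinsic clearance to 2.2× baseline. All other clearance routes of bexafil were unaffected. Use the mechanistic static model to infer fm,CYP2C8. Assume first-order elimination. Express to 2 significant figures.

0.23

Call the CYP2C8 fraction fm. After the interaction, CL_new/CL_old = fm × 2.2 + (1 − fm).
AUC ratio = 1 / (new CL fraction), so new CL fraction = 1 / 0.784 = 1.276.
fm × 2.2 + 1 − fm = 1.276  ⇒  fm × (2.2 − 1) = 0.2755  ⇒  fm = 0.23.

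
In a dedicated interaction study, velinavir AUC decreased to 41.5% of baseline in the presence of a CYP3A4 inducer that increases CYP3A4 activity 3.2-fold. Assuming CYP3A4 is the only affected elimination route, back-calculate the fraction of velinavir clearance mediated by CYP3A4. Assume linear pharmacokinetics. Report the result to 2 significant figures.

CL'/CL = 1 / 0.415 = 2.41
3.2·fm + (1 − fm) = 2.41
fm = (2.41 − 1) / (3.2 − 1) = 0.64

0.64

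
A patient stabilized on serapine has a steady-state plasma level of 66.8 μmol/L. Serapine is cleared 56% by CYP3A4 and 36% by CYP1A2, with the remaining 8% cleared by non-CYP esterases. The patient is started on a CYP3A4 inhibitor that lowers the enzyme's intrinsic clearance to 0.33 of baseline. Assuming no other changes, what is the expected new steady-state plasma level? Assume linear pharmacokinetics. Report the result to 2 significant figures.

The CYP3A4 pathway (56% of clearance) is reduced to 0.33× activity: 0.56 × 0.33 = 0.1848.
CYP1A2 (36%) and the residual 8% are unaffected.
CL_new/CL_old = 0.1848 + 0.36 + 0.08 = 0.6248.
Steady-state plasma level ∝ 1/CL, so new value = 66.8 / 0.6248 = 1.1 × 10² μmol/L.

1.1 × 10² μmol/L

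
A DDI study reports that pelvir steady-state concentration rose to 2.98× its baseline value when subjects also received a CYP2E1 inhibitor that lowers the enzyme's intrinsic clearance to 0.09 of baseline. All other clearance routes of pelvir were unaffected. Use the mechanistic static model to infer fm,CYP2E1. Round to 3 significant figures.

0.730

Call the CYP2E1 fraction fm. After the interaction, CL_new/CL_old = fm × 0.09 + (1 − fm).
Steady-state concentration ratio = 1 / (new CL fraction), so new CL fraction = 1 / 2.98 = 0.3356.
fm × 0.09 + 1 − fm = 0.3356  ⇒  fm × (0.09 − 1) = −0.6644  ⇒  fm = 0.730.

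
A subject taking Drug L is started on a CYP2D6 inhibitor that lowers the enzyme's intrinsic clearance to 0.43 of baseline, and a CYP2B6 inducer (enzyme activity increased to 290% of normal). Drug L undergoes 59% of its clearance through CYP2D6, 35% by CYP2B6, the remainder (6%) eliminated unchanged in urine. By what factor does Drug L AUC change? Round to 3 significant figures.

The CYP2D6 pathway (59% of clearance) is reduced to 0.43× activity: 0.59 × 0.43 = 0.2537.
The CYP2B6 pathway (35% of clearance) increases to 2.9× activity: 0.35 × 2.9 = 1.015.
Non-CYP routes (6%) are unchanged.
CL_new/CL_old = 0.2537 + 1.015 + 0.06 = 1.3287.
Because AUC varies inversely with clearance, the combined effect is 1 / 1.3287 = 0.753.

0.753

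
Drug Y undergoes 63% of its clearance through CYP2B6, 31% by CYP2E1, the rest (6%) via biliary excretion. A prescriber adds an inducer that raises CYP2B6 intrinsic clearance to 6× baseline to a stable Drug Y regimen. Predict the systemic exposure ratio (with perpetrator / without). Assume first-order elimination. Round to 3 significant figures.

0.241

The CYP2B6 pathway (63% of clearance) increases to 6× activity: 0.63 × 6 = 3.78.
CYP2E1 (31%) and the residual 6% are unaffected.
Relative clearance = 3.78 + 0.31 + 0.06 = 4.15.
Systemic exposure ratio = CL_old/CL_new = 1 / 4.15 = 0.241.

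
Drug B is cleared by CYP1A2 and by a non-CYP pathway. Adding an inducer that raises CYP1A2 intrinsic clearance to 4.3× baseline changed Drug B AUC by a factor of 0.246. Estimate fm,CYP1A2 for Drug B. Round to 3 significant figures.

CL'/CL = 1 / 0.246 = 4.065
4.3·fm + (1 − fm) = 4.065
fm = (4.065 − 1) / (4.3 − 1) = 0.929

0.929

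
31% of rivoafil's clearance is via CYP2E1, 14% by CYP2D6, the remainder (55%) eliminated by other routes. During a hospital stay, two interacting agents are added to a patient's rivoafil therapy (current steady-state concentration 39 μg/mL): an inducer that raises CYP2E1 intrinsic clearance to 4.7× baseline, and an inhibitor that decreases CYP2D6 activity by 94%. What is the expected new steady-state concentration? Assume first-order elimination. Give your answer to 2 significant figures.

19 μg/mL

The CYP2E1 pathway (31% of clearance) increases to 4.7× activity: 0.31 × 4.7 = 1.457.
The CYP2D6 pathway (14% of clearance) falls to 0.06× activity: 0.14 × 0.06 = 0.0084.
The remaining 55% of clearance is unaffected.
Relative clearance = 1.457 + 0.0084 + 0.55 = 2.0154.
Steady-state concentration ∝ 1/CL: new value = 39 / 2.0154 = 19 μg/mL.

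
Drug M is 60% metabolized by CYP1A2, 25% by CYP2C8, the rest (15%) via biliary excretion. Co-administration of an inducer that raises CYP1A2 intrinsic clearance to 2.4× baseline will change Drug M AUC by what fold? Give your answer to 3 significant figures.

0.543

CYP1A2: 0.6 × 2.4 = 1.44
CYP2C8: 0.25 (unchanged)
Other: 0.15 (unchanged)
New clearance relative to baseline: 1.44 + 0.25 + 0.15 = 1.84.
Since AUC ∝ 1/CL, the ratio is 1 / 1.84 = 0.543.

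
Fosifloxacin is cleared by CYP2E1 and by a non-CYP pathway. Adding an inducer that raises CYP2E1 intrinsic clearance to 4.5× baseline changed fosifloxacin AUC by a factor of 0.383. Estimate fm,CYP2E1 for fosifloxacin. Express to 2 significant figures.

0.46

CL'/CL = 1 / 0.383 = 2.611
4.5·fm + (1 − fm) = 2.611
fm = (2.611 − 1) / (4.5 − 1) = 0.46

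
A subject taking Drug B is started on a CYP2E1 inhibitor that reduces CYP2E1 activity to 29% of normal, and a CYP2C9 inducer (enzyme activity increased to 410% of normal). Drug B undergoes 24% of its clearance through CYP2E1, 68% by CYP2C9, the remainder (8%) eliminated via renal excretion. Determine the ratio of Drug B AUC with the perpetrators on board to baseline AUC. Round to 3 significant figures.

CYP2E1: 0.24 × 0.29 = 0.0696
CYP2C9: 0.68 × 4.1 = 2.788
Other: 0.08 (unchanged)
CL_new/CL_old = 0.0696 + 2.788 + 0.08 = 2.9376.
Net AUC ratio = 1 / 2.9376 = 0.340.

0.340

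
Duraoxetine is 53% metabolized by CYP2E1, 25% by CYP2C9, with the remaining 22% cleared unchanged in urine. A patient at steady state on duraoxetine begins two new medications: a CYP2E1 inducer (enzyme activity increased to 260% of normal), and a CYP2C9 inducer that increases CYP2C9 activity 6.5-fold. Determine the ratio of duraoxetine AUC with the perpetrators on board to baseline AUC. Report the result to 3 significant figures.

0.310

The CYP2E1 pathway (53% of clearance) increases to 2.6× activity: 0.53 × 2.6 = 1.378.
The CYP2C9 pathway (25% of clearance) rises to 6.5× activity: 0.25 × 6.5 = 1.625.
The remaining 22% of clearance is unaffected.
New clearance relative to baseline: 1.378 + 1.625 + 0.22 = 3.223.
Because AUC varies inversely with clearance, the combined effect is 1 / 3.223 = 0.310.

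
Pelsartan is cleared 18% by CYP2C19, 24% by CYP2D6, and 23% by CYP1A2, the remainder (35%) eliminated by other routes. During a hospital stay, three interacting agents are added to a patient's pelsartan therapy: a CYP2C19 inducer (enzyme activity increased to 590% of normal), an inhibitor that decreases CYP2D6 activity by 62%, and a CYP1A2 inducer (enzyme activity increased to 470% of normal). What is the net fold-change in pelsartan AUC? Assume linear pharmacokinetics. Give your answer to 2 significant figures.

0.39

The CYP2C19 pathway (18% of clearance) increases to 5.9× activity: 0.18 × 5.9 = 1.062.
The CYP2D6 pathway (24% of clearance) is reduced to 0.38× activity: 0.24 × 0.38 = 0.0912.
The CYP1A2 pathway (23% of clearance) is boosted to 4.7× activity: 0.23 × 4.7 = 1.081.
The remaining 35% of clearance is unaffected.
Relative clearance = 1.062 + 0.0912 + 1.081 + 0.35 = 2.5842.
AUC ∝ 1/CL: fold-change = 1 / 2.5842 = 0.39.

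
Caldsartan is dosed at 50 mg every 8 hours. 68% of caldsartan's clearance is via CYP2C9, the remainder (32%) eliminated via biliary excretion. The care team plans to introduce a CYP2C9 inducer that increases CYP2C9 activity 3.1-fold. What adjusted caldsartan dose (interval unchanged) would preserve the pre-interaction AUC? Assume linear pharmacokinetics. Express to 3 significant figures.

121 mg

The CYP2C9 pathway (68% of clearance) is boosted to 3.1× activity: 0.68 × 3.1 = 2.108.
The remaining 32% of clearance is unaffected.
CL_new/CL_old = 2.108 + 0.32 = 2.428.
Exposure is unchanged when dose changes in proportion to clearance. New dose = 50 mg × 2.428 = 121 mg.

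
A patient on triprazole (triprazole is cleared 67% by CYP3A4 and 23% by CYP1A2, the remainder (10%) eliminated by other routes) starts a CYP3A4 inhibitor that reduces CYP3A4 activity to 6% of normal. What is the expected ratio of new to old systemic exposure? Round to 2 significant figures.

2.7

The CYP3A4 pathway (67% of clearance) is reduced to 0.06× activity: 0.67 × 0.06 = 0.0402.
CYP1A2 (23%) and the residual 10% are unaffected.
Relative clearance = 0.0402 + 0.23 + 0.1 = 0.3702.
Systemic exposure is inversely proportional to clearance, so the fold-change is 1 / 0.3702 = 2.7.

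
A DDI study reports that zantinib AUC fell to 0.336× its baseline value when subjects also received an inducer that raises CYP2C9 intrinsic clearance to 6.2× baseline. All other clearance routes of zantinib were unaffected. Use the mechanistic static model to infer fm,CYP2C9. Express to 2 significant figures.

0.38

CL'/CL = 1 / 0.336 = 2.976
6.2·fm + (1 − fm) = 2.976
fm = (2.976 − 1) / (6.2 − 1) = 0.38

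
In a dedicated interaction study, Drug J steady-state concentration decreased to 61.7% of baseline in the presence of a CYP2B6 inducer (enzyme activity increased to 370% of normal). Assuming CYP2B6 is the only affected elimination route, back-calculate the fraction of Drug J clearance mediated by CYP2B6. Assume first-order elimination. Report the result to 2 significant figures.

0.23

CL'/CL = 1 / 0.617 = 1.621
3.7·fm + (1 − fm) = 1.621
fm = (1.621 − 1) / (3.7 − 1) = 0.23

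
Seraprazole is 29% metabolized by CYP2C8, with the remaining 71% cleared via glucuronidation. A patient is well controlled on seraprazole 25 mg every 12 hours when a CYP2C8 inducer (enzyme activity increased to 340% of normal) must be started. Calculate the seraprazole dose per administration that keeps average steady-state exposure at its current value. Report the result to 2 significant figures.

The CYP2C8 pathway (29% of clearance) rises to 3.4× activity: 0.29 × 3.4 = 0.986.
Non-CYP routes (71%) are unchanged.
New clearance relative to baseline: 0.986 + 0.71 = 1.696.
Exposure is unchanged when dose changes in proportion to clearance. New dose = 25 mg × 1.696 = 42 mg.

42 mg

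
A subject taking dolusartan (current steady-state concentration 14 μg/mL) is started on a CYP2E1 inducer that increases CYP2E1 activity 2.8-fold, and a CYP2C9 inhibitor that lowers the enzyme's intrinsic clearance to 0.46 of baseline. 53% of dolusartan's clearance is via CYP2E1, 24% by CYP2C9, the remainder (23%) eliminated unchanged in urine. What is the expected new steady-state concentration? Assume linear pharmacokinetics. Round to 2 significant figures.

The CYP2E1 pathway (53% of clearance) rises to 2.8× activity: 0.53 × 2.8 = 1.484.
The CYP2C9 pathway (24% of clearance) falls to 0.46× activity: 0.24 × 0.46 = 0.1104.
Non-CYP routes (23%) are unchanged.
New clearance relative to baseline: 1.484 + 0.1104 + 0.23 = 1.8244.
Dividing the baseline by the relative clearance: 14 / 1.8244 = 7.7 μg/mL.

7.7 μg/mL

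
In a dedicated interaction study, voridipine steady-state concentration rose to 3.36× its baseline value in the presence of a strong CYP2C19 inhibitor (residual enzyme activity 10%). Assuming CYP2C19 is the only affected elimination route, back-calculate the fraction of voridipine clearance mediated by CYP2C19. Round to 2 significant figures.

0.78

CL'/CL = 1 / 3.36 = 0.2976
0.1·fm + (1 − fm) = 0.2976
fm = (0.2976 − 1) / (0.1 − 1) = 0.78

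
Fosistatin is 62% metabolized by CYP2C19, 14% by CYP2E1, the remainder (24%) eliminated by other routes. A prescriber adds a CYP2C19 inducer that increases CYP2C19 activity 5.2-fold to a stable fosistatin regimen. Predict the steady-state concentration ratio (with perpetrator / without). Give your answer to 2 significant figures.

0.28

The CYP2C19 pathway (62% of clearance) increases to 5.2× activity: 0.62 × 5.2 = 3.224.
CYP2E1 (14%) and the residual 24% are unaffected.
New clearance relative to baseline: 3.224 + 0.14 + 0.24 = 3.604.
Since steady-state concentration ∝ 1/CL, the ratio is 1 / 3.604 = 0.28.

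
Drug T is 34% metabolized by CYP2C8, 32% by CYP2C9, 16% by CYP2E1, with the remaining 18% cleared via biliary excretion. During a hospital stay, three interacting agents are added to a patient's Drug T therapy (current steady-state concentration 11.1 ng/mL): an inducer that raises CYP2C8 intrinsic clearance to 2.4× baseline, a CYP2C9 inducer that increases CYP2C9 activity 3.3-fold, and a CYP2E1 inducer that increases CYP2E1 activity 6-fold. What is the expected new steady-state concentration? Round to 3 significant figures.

CYP2C8: 0.34 × 2.4 = 0.816
CYP2C9: 0.32 × 3.3 = 1.056
CYP2E1: 0.16 × 6 = 0.96
Other: 0.18 (unchanged)
CL_new/CL_old = 0.816 + 1.056 + 0.96 + 0.18 = 3.012.
Steady-state concentration ∝ 1/CL: new value = 11.1 / 3.012 = 3.69 ng/mL.

3.69 ng/mL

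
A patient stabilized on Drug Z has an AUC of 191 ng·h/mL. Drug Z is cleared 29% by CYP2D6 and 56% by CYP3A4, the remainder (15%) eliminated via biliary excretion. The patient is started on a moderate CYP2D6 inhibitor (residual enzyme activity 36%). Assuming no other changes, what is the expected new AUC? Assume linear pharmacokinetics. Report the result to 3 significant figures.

235 ng·h/mL

The CYP2D6 pathway (29% of clearance) drops to 0.36× activity: 0.29 × 0.36 = 0.1044.
CYP3A4 (56%) and the residual 15% are unaffected.
CL_new/CL_old = 0.1044 + 0.56 + 0.15 = 0.8144.
AUC ∝ 1/CL, so new value = 191 / 0.8144 = 235 ng·h/mL.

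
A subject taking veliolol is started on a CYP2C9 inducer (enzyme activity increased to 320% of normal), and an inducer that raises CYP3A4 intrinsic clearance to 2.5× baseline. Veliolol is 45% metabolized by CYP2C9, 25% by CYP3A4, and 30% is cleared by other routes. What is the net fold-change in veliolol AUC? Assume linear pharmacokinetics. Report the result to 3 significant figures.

0.423

CYP2C9: 0.45 × 3.2 = 1.44
CYP3A4: 0.25 × 2.5 = 0.625
Other: 0.3 (unchanged)
Relative clearance = 1.44 + 0.625 + 0.3 = 2.365.
Because AUC varies inversely with clearance, the combined effect is 1 / 2.365 = 0.423.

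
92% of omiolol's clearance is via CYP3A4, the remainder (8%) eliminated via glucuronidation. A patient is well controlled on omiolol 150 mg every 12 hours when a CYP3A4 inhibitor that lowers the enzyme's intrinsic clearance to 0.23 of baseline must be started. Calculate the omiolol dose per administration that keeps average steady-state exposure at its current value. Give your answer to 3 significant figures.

43.7 mg

The CYP3A4 pathway (92% of clearance) falls to 0.23× activity: 0.92 × 0.23 = 0.2116.
The remaining 8% of clearance is unaffected.
CL_new/CL_old = 0.2116 + 0.08 = 0.2916.
Css,avg = (dose rate)/CL, so holding Css fixed requires dose ∝ CL: 150 × 0.2916 = 43.7 mg.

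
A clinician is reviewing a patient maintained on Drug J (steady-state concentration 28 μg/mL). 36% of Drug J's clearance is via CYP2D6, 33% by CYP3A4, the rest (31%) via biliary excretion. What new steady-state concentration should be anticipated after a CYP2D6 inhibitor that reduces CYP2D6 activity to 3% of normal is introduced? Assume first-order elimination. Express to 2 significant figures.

CYP2D6: 0.36 × 0.03 = 0.0108
CYP3A4: 0.33 (unchanged)
Other: 0.31 (unchanged)
Relative clearance = 0.0108 + 0.33 + 0.31 = 0.6508.
Steady-state concentration ∝ 1/CL, so new value = 28 / 0.6508 = 43 μg/mL.

43 μg/mL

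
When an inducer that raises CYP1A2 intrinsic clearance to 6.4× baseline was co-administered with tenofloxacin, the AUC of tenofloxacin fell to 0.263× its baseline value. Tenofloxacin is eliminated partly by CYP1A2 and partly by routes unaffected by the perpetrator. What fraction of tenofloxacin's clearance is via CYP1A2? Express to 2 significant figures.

0.52

CL'/CL = 1 / 0.263 = 3.802
6.4·fm + (1 − fm) = 3.802
fm = (3.802 − 1) / (6.4 − 1) = 0.52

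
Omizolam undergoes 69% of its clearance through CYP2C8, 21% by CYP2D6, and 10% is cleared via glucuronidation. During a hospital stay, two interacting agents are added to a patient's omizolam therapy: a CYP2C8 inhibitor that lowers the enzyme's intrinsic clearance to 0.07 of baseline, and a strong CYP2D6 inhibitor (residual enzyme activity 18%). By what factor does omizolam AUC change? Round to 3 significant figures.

The CYP2C8 pathway (69% of clearance) drops to 0.07× activity: 0.69 × 0.07 = 0.0483.
The CYP2D6 pathway (21% of clearance) drops to 0.18× activity: 0.21 × 0.18 = 0.0378.
The remaining 10% of clearance is unaffected.
New clearance relative to baseline: 0.0483 + 0.0378 + 0.1 = 0.1861.
Net AUC ratio = 1 / 0.1861 = 5.37.

5.37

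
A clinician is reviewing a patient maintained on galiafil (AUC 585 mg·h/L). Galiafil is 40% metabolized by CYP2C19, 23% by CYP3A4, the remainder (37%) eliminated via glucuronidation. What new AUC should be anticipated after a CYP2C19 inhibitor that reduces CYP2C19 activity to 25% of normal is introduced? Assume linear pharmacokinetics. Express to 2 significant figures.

The CYP2C19 pathway (40% of clearance) drops to 0.25× activity: 0.4 × 0.25 = 0.1.
CYP3A4 (23%) and the residual 37% are unaffected.
Relative clearance = 0.1 + 0.23 + 0.37 = 0.7.
New AUC = baseline ÷ relative clearance = 585 / 0.7 = 8.4 × 10² mg·h/L.

8.4 × 10² mg·h/L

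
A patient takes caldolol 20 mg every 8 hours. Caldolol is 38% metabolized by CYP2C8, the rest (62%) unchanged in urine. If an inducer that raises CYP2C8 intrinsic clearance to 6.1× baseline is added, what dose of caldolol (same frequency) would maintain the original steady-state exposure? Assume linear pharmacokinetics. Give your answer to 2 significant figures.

The CYP2C8 pathway (38% of clearance) is boosted to 6.1× activity: 0.38 × 6.1 = 2.318.
The remaining 62% of clearance is unaffected.
Relative clearance = 2.318 + 0.62 = 2.938.
To maintain the same steady-state level, dose must scale with clearance: new dose = 20 × 2.938 = 59 mg.

59 mg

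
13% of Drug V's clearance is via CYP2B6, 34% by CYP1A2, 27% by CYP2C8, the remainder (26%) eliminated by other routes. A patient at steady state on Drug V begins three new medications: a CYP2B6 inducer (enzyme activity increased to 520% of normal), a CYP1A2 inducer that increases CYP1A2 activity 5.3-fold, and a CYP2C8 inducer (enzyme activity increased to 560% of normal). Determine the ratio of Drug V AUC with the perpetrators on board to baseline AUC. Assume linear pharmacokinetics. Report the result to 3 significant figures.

The CYP2B6 pathway (13% of clearance) rises to 5.2× activity: 0.13 × 5.2 = 0.676.
The CYP1A2 pathway (34% of clearance) is boosted to 5.3× activity: 0.34 × 5.3 = 1.802.
The CYP2C8 pathway (27% of clearance) rises to 5.6× activity: 0.27 × 5.6 = 1.512.
Non-CYP routes (26%) are unchanged.
CL_new/CL_old = 0.676 + 1.802 + 1.512 + 0.26 = 4.25.
AUC ∝ 1/CL: fold-change = 1 / 4.25 = 0.235.

0.235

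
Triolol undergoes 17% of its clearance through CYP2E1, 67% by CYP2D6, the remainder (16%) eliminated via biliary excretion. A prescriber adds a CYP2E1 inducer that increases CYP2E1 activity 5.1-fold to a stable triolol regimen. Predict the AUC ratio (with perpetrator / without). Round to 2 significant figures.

The CYP2E1 pathway (17% of clearance) rises to 5.1× activity: 0.17 × 5.1 = 0.867.
CYP2D6 (67%) and the residual 16% are unaffected.
Relative clearance = 0.867 + 0.67 + 0.16 = 1.697.
AUC ratio = CL_old/CL_new = 1 / 1.697 = 0.59.

0.59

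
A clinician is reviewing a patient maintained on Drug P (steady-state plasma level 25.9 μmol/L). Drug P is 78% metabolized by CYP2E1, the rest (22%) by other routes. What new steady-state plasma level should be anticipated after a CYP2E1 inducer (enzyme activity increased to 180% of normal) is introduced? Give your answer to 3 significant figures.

The CYP2E1 pathway (78% of clearance) rises to 1.8× activity: 0.78 × 1.8 = 1.404.
Non-CYP routes (22%) are unchanged.
Relative clearance = 1.404 + 0.22 = 1.624.
Steady-state plasma level ∝ 1/CL, so new value = 25.9 / 1.624 = 15.9 μmol/L.

15.9 μmol/L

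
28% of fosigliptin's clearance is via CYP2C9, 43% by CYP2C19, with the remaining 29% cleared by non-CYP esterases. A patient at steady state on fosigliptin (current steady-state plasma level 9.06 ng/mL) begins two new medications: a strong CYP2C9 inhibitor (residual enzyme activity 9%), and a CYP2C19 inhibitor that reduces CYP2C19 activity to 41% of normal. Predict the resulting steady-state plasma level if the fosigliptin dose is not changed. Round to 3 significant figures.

18.4 ng/mL

CYP2C9: 0.28 × 0.09 = 0.0252
CYP2C19: 0.43 × 0.41 = 0.1763
Other: 0.29 (unchanged)
Relative clearance = 0.0252 + 0.1763 + 0.29 = 0.4915.
Steady-state plasma level ∝ 1/CL: new value = 9.06 / 0.4915 = 18.4 ng/mL.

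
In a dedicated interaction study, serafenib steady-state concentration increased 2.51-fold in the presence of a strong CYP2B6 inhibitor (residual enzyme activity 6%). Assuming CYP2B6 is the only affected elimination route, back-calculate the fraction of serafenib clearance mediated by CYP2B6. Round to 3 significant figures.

0.640

Let x = fm,CYP2B6. Because steady-state concentration ∝ 1/CL, relative clearance fell to 1/2.51 = 0.3984.
Setting x·0.06 + (1 − x) = 0.3984 and solving: x = (0.3984 − 1)/(0.06 − 1) = 0.640.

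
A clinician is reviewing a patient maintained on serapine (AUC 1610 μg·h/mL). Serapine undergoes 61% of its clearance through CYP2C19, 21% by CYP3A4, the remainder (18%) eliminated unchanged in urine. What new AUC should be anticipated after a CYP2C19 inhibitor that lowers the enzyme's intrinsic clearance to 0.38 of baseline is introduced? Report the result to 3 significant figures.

The CYP2C19 pathway (61% of clearance) falls to 0.38× activity: 0.61 × 0.38 = 0.2318.
CYP3A4 (21%) and the residual 18% are unaffected.
CL_new/CL_old = 0.2318 + 0.21 + 0.18 = 0.6218.
New AUC = baseline ÷ relative clearance = 1610 / 0.6218 = 2.59 × 10³ μg·h/mL.

2.59 × 10³ μg·h/mL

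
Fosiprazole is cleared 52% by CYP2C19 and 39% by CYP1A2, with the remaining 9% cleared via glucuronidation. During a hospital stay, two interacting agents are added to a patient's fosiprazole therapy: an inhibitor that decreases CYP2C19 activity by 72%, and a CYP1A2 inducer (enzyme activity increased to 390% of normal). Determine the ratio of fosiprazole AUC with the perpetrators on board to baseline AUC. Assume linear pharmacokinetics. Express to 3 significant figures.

0.569

CYP2C19: 0.52 × 0.28 = 0.1456
CYP1A2: 0.39 × 3.9 = 1.521
Other: 0.09 (unchanged)
New clearance relative to baseline: 0.1456 + 1.521 + 0.09 = 1.7566.
Net AUC ratio = 1 / 1.7566 = 0.569.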